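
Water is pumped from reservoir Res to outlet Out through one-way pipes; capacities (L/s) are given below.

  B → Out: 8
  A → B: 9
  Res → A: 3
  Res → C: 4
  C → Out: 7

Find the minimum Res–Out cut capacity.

7

Augment Res→C→Out: bottleneck 4, flow now 4.
Augment Res→A→B→Out: bottleneck 3, flow now 7.
No augmenting path remains; maximum flow = 7.
By max-flow min-cut, the minimum cut capacity equals the max flow.
In the residual graph, reachable from Res: {Res}.
Min-cut edges: Res→A (3), Res→C (4); capacity 3 + 4 = 7.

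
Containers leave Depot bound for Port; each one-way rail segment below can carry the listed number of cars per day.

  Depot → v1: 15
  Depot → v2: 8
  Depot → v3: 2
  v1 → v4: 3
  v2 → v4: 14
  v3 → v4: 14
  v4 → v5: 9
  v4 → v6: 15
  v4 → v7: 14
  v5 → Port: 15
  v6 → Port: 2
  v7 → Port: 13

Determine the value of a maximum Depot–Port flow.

Augment Depot→v1→v4→v5→Port: bottleneck 3, flow now 3.
Augment Depot→v2→v4→v5→Port: bottleneck 6, flow now 9.
Augment Depot→v2→v4→v6→Port: bottleneck 2, flow now 11.
Augment Depot→v3→v4→v7→Port: bottleneck 2, flow now 13.
No augmenting path remains; maximum flow = 13.
In the residual graph, reachable from Depot: {Depot, v1}.
Min-cut edges: Depot→v2 (8), Depot→v3 (2), v1→v4 (3); capacity 8 + 2 + 3 = 13.
This cut is saturated, so no flow can exceed 13.

13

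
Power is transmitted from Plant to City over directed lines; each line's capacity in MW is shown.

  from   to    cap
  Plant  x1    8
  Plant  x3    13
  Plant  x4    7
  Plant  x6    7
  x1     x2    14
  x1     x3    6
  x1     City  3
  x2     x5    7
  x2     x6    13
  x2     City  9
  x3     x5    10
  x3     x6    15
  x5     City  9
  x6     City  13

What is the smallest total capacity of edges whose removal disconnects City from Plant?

Augment Plant→x1→City: bottleneck 3, flow now 3.
Augment Plant→x6→City: bottleneck 7, flow now 10.
Augment Plant→x1→x2→City: bottleneck 5, flow now 15.
Augment Plant→x3→x5→City: bottleneck 9, flow now 24.
Augment Plant→x3→x6→City: bottleneck 4, flow now 28.
No augmenting path remains; maximum flow = 28.
By max-flow min-cut, the minimum cut capacity equals the max flow.
In the residual graph, reachable from Plant: {Plant, x4}.
Min-cut edges: Plant→x1 (8), Plant→x3 (13), Plant→x6 (7); capacity 8 + 13 + 7 = 28.

28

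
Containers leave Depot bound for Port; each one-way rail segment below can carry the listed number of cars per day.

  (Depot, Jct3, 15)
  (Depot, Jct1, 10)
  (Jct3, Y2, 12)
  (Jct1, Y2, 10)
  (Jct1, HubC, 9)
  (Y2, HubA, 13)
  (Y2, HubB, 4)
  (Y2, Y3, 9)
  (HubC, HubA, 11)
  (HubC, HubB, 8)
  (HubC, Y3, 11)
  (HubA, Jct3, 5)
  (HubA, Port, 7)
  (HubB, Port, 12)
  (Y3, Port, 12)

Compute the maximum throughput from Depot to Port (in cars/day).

22

Augment Depot→Jct3→Y2→HubA→Port: bottleneck 7, flow now 7.
Augment Depot→Jct3→Y2→HubB→Port: bottleneck 4, flow now 11.
Augment Depot→Jct3→Y2→Y3→Port: bottleneck 1, flow now 12.
Augment Depot→Jct1→Y2→Y3→Port: bottleneck 8, flow now 20.
Augment Depot→Jct1→HubC→HubB→Port: bottleneck 2, flow now 22.
No augmenting path remains; maximum flow = 22.
In the residual graph, reachable from Depot: {Depot, Jct3}.
Min-cut edges: Depot→Jct1 (10), Jct3→Y2 (12); capacity 10 + 12 = 22.
This cut is saturated, so no flow can exceed 22.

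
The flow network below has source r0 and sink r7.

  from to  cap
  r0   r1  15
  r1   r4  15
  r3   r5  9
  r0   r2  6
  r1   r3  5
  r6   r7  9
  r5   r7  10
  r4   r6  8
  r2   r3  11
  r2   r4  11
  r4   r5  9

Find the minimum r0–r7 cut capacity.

Augment r0→r1→r3→r5→r7: bottleneck 5, flow now 5.
Augment r0→r1→r4→r5→r7: bottleneck 5, flow now 10.
Augment r0→r1→r4→r6→r7: bottleneck 5, flow now 15.
Augment r0→r2→r4→r6→r7: bottleneck 3, flow now 18.
No augmenting path remains; maximum flow = 18.
By max-flow min-cut, the minimum cut capacity equals the max flow.
In the residual graph, reachable from r0: {r0, r1, r2, r3, r4, r5}.
Min-cut edges: r4→r6 (8), r5→r7 (10); capacity 8 + 10 = 18.

18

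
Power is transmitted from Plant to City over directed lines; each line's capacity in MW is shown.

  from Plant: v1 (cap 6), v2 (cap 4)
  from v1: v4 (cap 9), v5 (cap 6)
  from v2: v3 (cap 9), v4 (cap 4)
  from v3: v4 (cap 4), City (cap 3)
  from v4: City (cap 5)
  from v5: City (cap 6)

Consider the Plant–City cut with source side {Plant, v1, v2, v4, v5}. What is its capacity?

20

Edges leaving {Plant, v1, v2, v4, v5}: v2→v3 (9), v4→City (5), v5→City (6).
Cut capacity = 9 + 5 + 6 = 20.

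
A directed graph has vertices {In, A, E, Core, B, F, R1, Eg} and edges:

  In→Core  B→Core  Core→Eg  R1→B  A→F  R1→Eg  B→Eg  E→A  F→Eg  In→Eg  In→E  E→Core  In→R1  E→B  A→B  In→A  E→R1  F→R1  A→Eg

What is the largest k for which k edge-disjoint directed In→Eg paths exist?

5

Assign every edge capacity 1; by Menger, the answer equals the max flow.
Path In→Eg (+1); total 1.
Path In→A→Eg (+1); total 2.
Path In→Core→Eg (+1); total 3.
Path In→R1→Eg (+1); total 4.
Path In→E→B→Eg (+1); total 5.
No residual In→Eg path; max flow = 5.
Certifying cut of size 5: {In→A, In→Core, In→E, In→Eg, In→R1}.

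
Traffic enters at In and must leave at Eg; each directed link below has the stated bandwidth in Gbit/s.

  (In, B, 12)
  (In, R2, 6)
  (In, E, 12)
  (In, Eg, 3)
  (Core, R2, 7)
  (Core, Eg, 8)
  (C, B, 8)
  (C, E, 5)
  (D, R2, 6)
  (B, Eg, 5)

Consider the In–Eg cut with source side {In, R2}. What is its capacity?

27

Edges leaving {In, R2}: In→B (12), In→E (12), In→Eg (3).
Cut capacity = 12 + 12 + 3 = 27.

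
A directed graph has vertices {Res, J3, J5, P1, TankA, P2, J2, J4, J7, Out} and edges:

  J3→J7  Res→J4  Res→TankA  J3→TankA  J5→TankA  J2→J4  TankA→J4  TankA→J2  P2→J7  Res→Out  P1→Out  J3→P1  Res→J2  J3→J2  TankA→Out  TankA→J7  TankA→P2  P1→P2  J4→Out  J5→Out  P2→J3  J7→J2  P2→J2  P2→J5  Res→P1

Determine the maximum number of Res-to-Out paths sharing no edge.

4

Assign every edge capacity 1; by Menger, the answer equals the max flow.
Path Res→Out (+1); total 1.
Path Res→P1→Out (+1); total 2.
Path Res→TankA→Out (+1); total 3.
Path Res→J4→Out (+1); total 4.
No residual Res→Out path; max flow = 4.
Certifying cut of size 4: {J4→Out, Res→Out, Res→P1, Res→TankA}.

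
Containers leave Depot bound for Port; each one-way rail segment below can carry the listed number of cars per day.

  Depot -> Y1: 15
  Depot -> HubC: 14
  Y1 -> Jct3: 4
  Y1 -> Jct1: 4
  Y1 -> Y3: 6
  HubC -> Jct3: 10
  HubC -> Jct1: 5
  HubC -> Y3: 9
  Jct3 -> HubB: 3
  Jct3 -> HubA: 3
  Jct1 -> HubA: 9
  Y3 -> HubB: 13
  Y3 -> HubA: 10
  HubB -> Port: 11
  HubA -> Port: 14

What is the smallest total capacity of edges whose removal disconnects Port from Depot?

Augment Depot→Y1→Jct3→HubB→Port: bottleneck 3, flow now 3.
Augment Depot→Y1→Jct3→HubA→Port: bottleneck 1, flow now 4.
Augment Depot→Y1→Jct1→HubA→Port: bottleneck 4, flow now 8.
Augment Depot→Y1→Y3→HubB→Port: bottleneck 6, flow now 14.
Augment Depot→HubC→Jct3→HubA→Port: bottleneck 2, flow now 16.
Augment Depot→HubC→Jct1→HubA→Port: bottleneck 5, flow now 21.
Augment Depot→HubC→Y3→HubB→Port: bottleneck 2, flow now 23.
Augment Depot→HubC→Y3→HubA→Port: bottleneck 2, flow now 25.
No augmenting path remains; maximum flow = 25.
By max-flow min-cut, the minimum cut capacity equals the max flow.
In the residual graph, reachable from Depot: {Depot, Y1, HubC, Jct3, Jct1, Y3, HubB, HubA}.
Min-cut edges: HubB→Port (11), HubA→Port (14); capacity 11 + 14 = 25.

25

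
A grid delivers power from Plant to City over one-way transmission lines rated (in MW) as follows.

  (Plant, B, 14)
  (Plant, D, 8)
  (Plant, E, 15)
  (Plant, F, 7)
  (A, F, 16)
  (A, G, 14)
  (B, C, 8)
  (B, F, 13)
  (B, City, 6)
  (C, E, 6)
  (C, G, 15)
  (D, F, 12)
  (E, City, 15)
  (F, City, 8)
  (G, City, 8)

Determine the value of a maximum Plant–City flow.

37

Augment Plant→B→City: bottleneck 6, flow now 6.
Augment Plant→E→City: bottleneck 15, flow now 21.
Augment Plant→F→City: bottleneck 7, flow now 28.
Augment Plant→B→F→City: bottleneck 1, flow now 29.
Augment Plant→B→C→G→City: bottleneck 7, flow now 36.
Augment Plant→D→F→B→C→G→City: bottleneck 1, flow now 37. (uses reverse residual edge)
No augmenting path remains; maximum flow = 37.
In the residual graph, reachable from Plant: {Plant, D, F}.
Min-cut edges: Plant→B (14), Plant→E (15), F→City (8); capacity 14 + 15 + 8 = 37.
This cut is saturated, so no flow can exceed 37.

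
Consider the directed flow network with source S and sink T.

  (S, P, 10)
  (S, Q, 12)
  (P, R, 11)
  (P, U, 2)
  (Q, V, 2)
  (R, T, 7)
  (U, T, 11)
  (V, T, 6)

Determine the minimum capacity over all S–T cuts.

Augment S→P→R→T: bottleneck 7, flow now 7.
Augment S→P→U→T: bottleneck 2, flow now 9.
Augment S→Q→V→T: bottleneck 2, flow now 11.
No augmenting path remains; maximum flow = 11.
By max-flow min-cut, the minimum cut capacity equals the max flow.
In the residual graph, reachable from S: {S, P, Q, R}.
Min-cut edges: P→U (2), Q→V (2), R→T (7); capacity 2 + 2 + 7 = 11.

11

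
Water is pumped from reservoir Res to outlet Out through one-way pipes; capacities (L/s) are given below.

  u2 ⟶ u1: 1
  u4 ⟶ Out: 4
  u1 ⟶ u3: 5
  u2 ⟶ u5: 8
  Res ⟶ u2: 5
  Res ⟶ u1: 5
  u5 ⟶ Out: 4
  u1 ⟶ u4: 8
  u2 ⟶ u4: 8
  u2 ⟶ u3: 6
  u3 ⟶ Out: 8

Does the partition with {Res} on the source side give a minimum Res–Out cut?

Given cut capacity: 5 + 5 = 10.
Augment Res→u1→u3→Out: bottleneck 5, flow now 5.
Augment Res→u2→u3→Out: bottleneck 3, flow now 8.
Augment Res→u2→u4→Out: bottleneck 2, flow now 10.
No augmenting path remains; maximum flow = 10.
Cut capacity 10 equals the max flow, so it is a minimum cut.

Yes — it is a minimum cut (capacity 10).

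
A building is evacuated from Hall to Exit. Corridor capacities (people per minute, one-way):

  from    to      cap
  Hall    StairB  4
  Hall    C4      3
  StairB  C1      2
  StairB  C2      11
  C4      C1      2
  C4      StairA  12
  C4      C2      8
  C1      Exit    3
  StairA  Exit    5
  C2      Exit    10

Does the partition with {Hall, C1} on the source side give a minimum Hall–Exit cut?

Given cut capacity: 4 + 3 + 3 = 10.
Augment Hall→StairB→C1→Exit: bottleneck 2, flow now 2.
Augment Hall→StairB→C2→Exit: bottleneck 2, flow now 4.
Augment Hall→C4→C1→Exit: bottleneck 1, flow now 5.
Augment Hall→C4→StairA→Exit: bottleneck 2, flow now 7.
No augmenting path remains; maximum flow = 7.
In the residual graph, reachable from Hall: {Hall}.
Min-cut edges: Hall→StairB (4), Hall→C4 (3); capacity 4 + 3 = 7.
Cut capacity 10 exceeds the max flow 7, so it is not minimum.

No — its capacity is 10, but the minimum cut has capacity 7.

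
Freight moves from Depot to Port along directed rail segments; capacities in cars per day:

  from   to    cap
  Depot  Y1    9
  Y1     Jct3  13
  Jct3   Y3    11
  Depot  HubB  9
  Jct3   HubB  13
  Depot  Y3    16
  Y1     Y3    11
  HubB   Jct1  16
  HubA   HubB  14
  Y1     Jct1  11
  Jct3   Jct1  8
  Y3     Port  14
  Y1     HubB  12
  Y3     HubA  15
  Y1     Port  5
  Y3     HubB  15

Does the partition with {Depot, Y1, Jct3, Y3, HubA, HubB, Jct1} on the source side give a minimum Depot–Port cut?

Given cut capacity: 5 + 14 = 19.
Augment Depot→Y1→Port: bottleneck 5, flow now 5.
Augment Depot→Y3→Port: bottleneck 14, flow now 19.
No augmenting path remains; maximum flow = 19.
Cut capacity 19 equals the max flow, so it is a minimum cut.

Yes — it is a minimum cut (capacity 19).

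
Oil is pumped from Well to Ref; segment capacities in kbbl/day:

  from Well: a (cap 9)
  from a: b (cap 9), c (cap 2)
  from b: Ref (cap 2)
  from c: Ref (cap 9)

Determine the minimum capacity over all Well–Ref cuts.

4

Augment Well→a→b→Ref: bottleneck 2, flow now 2.
Augment Well→a→c→Ref: bottleneck 2, flow now 4.
No augmenting path remains; maximum flow = 4.
By max-flow min-cut, the minimum cut capacity equals the max flow.
In the residual graph, reachable from Well: {Well, a, b}.
Min-cut edges: a→c (2), b→Ref (2); capacity 2 + 2 = 4.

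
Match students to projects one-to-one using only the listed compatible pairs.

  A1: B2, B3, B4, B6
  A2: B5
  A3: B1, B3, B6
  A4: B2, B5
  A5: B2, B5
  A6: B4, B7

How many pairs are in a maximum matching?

5

Unit-capacity flow: source→left, listed edges, right→sink; max matching = max flow.
Augmenting path A1→B2 (+1); matched 1.
Augmenting path A2→B5 (+1); matched 2.
Augmenting path A3→B1 (+1); matched 3.
Augmenting path A6→B4 (+1); matched 4.
Augmenting path A4→B2→A1→B3 (+1); matched 5.
No augmenting path remains; maximum matching = 5.
König certificate: {A1, A3, A6, B2, B5} is a vertex cover of size 5 (every listed pair touches it), so no matching can be larger.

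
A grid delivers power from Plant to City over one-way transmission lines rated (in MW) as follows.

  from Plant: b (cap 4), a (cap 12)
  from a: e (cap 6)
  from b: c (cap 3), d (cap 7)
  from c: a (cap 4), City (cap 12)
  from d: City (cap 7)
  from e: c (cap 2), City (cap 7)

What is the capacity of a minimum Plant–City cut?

10

Augment Plant→a→e→City: bottleneck 6, flow now 6.
Augment Plant→b→c→City: bottleneck 3, flow now 9.
Augment Plant→b→d→City: bottleneck 1, flow now 10.
No augmenting path remains; maximum flow = 10.
By max-flow min-cut, the minimum cut capacity equals the max flow.
In the residual graph, reachable from Plant: {Plant, a}.
Min-cut edges: Plant→b (4), a→e (6); capacity 4 + 6 = 10.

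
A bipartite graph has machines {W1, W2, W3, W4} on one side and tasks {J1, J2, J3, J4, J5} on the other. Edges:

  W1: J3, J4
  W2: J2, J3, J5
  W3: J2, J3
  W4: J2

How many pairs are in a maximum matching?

4

Unit-capacity flow: source→left, listed edges, right→sink; max matching = max flow.
Augmenting path W1→J3 (+1); matched 1.
Augmenting path W2→J2 (+1); matched 2.
Augmenting path W3→J2→W2→J5 (+1); matched 3.
Augmenting path W4→J2→W3→J3→W1→J4 (+1); matched 4.
No augmenting path remains; maximum matching = 4.
König certificate: {W1, W2, W3, W4} is a vertex cover of size 4 (every listed pair touches it), so no matching can be larger.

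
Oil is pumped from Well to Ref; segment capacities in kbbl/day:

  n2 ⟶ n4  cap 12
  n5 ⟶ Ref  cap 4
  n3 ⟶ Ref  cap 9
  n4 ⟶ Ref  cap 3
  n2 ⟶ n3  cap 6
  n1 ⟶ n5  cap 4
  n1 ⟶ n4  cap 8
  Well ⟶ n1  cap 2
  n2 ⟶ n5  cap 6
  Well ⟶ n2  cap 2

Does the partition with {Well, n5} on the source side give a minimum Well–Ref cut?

Given cut capacity: 2 + 2 + 4 = 8.
Augment Well→n1→n4→Ref: bottleneck 2, flow now 2.
Augment Well→n2→n3→Ref: bottleneck 2, flow now 4.
No augmenting path remains; maximum flow = 4.
In the residual graph, reachable from Well: {Well}.
Min-cut edges: Well→n1 (2), Well→n2 (2); capacity 2 + 2 = 4.
Cut capacity 8 exceeds the max flow 4, so it is not minimum.

No — its capacity is 8, but the minimum cut has capacity 4.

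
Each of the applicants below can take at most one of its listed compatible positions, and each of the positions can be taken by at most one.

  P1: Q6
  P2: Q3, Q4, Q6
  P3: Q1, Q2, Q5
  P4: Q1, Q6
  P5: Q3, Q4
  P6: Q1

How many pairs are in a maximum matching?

Unit-capacity flow: source→left, listed edges, right→sink; max matching = max flow.
Augmenting path P1→Q6 (+1); matched 1.
Augmenting path P2→Q3 (+1); matched 2.
Augmenting path P3→Q1 (+1); matched 3.
Augmenting path P5→Q4 (+1); matched 4.
Augmenting path P4→Q1→P3→Q2 (+1); matched 5.
No augmenting path remains; maximum matching = 5.
König certificate: {P2, P3, P5, Q1, Q6} is a vertex cover of size 5 (every listed pair touches it), so no matching can be larger.

5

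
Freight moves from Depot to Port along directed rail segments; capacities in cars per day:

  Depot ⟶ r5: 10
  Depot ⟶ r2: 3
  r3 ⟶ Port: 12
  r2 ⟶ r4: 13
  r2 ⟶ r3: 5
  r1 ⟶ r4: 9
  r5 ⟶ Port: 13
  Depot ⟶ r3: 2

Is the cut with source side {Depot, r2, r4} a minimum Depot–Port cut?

Given cut capacity: 2 + 10 + 5 = 17.
Augment Depot→r3→Port: bottleneck 2, flow now 2.
Augment Depot→r5→Port: bottleneck 10, flow now 12.
Augment Depot→r2→r3→Port: bottleneck 3, flow now 15.
No augmenting path remains; maximum flow = 15.
In the residual graph, reachable from Depot: {Depot}.
Min-cut edges: Depot→r2 (3), Depot→r3 (2), Depot→r5 (10); capacity 3 + 2 + 10 = 15.
Cut capacity 17 exceeds the max flow 15, so it is not minimum.

No — its capacity is 17, but the minimum cut has capacity 15.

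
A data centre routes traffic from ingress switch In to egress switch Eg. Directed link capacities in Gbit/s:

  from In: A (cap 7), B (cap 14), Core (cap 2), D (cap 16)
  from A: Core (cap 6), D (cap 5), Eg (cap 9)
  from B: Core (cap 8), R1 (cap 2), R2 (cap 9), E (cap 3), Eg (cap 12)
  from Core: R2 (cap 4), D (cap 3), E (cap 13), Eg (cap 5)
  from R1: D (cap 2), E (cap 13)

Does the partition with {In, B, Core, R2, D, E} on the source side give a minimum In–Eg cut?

Given cut capacity: 7 + 2 + 12 + 5 = 26.
Augment In→A→Eg: bottleneck 7, flow now 7.
Augment In→B→Eg: bottleneck 12, flow now 19.
Augment In→Core→Eg: bottleneck 2, flow now 21.
Augment In→B→Core→Eg: bottleneck 2, flow now 23.
No augmenting path remains; maximum flow = 23.
In the residual graph, reachable from In: {In, D}.
Min-cut edges: In→A (7), In→B (14), In→Core (2); capacity 7 + 14 + 2 = 23.
Cut capacity 26 exceeds the max flow 23, so it is not minimum.

No — its capacity is 26, but the minimum cut has capacity 23.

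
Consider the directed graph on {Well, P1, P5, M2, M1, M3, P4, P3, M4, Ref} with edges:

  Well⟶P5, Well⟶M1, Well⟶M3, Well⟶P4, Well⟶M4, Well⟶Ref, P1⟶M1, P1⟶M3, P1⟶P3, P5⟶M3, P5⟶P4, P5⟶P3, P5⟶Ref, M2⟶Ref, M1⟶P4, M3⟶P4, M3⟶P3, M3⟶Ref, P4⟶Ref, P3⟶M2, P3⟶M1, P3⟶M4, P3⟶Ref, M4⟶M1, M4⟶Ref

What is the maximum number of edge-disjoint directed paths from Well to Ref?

Assign every edge capacity 1; by Menger, the answer equals the max flow.
Path Well→Ref (+1); total 1.
Path Well→P5→Ref (+1); total 2.
Path Well→M3→Ref (+1); total 3.
Path Well→P4→Ref (+1); total 4.
Path Well→M4→Ref (+1); total 5.
No residual Well→Ref path; max flow = 5.
Certifying cut of size 5: {P4→Ref, Well→M3, Well→M4, Well→P5, Well→Ref}.

5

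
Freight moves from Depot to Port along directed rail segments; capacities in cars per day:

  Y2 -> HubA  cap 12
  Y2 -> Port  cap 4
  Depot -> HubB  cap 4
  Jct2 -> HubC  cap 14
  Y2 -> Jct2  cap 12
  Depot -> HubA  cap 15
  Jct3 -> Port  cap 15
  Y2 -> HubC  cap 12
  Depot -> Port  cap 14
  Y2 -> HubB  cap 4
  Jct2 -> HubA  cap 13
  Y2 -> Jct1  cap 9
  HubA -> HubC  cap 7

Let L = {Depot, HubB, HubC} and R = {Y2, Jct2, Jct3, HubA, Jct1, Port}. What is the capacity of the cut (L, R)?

Edges leaving {Depot, HubB, HubC}: Depot→HubA (15), Depot→Port (14).
Cut capacity = 15 + 14 = 29.

29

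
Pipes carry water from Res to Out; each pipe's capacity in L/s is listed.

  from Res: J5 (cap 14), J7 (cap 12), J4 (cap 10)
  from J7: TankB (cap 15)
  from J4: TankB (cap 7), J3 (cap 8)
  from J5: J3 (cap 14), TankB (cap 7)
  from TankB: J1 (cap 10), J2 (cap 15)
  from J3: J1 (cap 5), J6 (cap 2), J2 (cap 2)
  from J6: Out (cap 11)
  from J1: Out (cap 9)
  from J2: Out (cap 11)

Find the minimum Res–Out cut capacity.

22

Augment Res→J7→TankB→J1→Out: bottleneck 9, flow now 9.
Augment Res→J7→TankB→J2→Out: bottleneck 3, flow now 12.
Augment Res→J4→TankB→J2→Out: bottleneck 7, flow now 19.
Augment Res→J4→J3→J6→Out: bottleneck 2, flow now 21.
Augment Res→J4→J3→J2→Out: bottleneck 1, flow now 22.
No augmenting path remains; maximum flow = 22.
By max-flow min-cut, the minimum cut capacity equals the max flow.
In the residual graph, reachable from Res: {Res, J7, J4, J5, TankB, J3, J1, J2}.
Min-cut edges: J3→J6 (2), J1→Out (9), J2→Out (11); capacity 2 + 9 + 11 = 22.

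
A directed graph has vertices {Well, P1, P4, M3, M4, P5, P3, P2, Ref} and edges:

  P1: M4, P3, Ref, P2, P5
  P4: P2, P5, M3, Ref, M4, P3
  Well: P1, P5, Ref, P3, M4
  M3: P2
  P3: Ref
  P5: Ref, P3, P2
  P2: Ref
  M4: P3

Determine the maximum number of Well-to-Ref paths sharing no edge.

Assign every edge capacity 1; by Menger, the answer equals the max flow.
Path Well→Ref (+1); total 1.
Path Well→P1→Ref (+1); total 2.
Path Well→P5→Ref (+1); total 3.
Path Well→P3→Ref (+1); total 4.
No residual Well→Ref path; max flow = 4.
Certifying cut of size 4: {P3→Ref, Well→P1, Well→P5, Well→Ref}.

4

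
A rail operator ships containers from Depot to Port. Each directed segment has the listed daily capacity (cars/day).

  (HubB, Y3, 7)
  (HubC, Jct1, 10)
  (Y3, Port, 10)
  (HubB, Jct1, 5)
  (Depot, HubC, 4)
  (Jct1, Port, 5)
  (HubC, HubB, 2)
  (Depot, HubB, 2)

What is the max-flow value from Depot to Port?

Augment Depot→HubC→Jct1→Port: bottleneck 4, flow now 4.
Augment Depot→HubB→Jct1→Port: bottleneck 1, flow now 5.
Augment Depot→HubB→Y3→Port: bottleneck 1, flow now 6.
No augmenting path remains; maximum flow = 6.
In the residual graph, reachable from Depot: {Depot}.
Min-cut edges: Depot→HubC (4), Depot→HubB (2); capacity 4 + 2 = 6.
This cut is saturated, so no flow can exceed 6.

6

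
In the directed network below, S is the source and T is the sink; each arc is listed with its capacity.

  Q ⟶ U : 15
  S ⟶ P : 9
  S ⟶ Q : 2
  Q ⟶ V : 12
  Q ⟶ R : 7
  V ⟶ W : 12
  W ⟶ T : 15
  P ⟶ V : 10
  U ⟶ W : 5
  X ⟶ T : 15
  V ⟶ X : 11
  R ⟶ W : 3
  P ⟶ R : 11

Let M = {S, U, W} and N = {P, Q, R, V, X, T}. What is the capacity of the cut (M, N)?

26

Edges leaving {S, U, W}: S→P (9), S→Q (2), W→T (15).
Cut capacity = 9 + 2 + 15 = 26.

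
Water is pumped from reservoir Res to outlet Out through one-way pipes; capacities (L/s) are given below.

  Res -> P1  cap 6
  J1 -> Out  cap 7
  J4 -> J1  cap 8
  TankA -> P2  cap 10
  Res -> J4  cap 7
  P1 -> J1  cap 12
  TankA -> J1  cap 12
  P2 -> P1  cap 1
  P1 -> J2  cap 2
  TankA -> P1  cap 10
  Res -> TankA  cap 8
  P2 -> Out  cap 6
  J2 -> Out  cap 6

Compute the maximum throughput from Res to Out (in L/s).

15

Augment Res→TankA→P2→Out: bottleneck 6, flow now 6.
Augment Res→TankA→J1→Out: bottleneck 2, flow now 8.
Augment Res→P1→J1→Out: bottleneck 5, flow now 13.
Augment Res→P1→J2→Out: bottleneck 1, flow now 14.
Augment Res→J4→J1→P1→J2→Out: bottleneck 1, flow now 15. (uses reverse residual edge)
No augmenting path remains; maximum flow = 15.
In the residual graph, reachable from Res: {Res, TankA, P1, J4, P2, J1}.
Min-cut edges: P1→J2 (2), P2→Out (6), J1→Out (7); capacity 2 + 6 + 7 = 15.
This cut is saturated, so no flow can exceed 15.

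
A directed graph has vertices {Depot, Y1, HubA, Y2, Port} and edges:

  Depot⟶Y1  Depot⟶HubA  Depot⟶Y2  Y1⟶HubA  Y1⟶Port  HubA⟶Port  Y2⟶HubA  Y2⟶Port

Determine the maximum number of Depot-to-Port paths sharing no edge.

Assign every edge capacity 1; by Menger, the answer equals the max flow.
Path Depot→Y1→Port (+1); total 1.
Path Depot→HubA→Port (+1); total 2.
Path Depot→Y2→Port (+1); total 3.
No residual Depot→Port path; max flow = 3.
Certifying cut of size 3: {Depot→HubA, Depot→Y1, Depot→Y2}.

3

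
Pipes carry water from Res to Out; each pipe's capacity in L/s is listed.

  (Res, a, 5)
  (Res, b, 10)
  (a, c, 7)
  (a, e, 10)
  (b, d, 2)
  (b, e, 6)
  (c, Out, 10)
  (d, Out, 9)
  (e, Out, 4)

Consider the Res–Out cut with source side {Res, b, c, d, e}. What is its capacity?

Edges leaving {Res, b, c, d, e}: Res→a (5), c→Out (10), d→Out (9), e→Out (4).
Cut capacity = 5 + 10 + 9 + 4 = 28.

28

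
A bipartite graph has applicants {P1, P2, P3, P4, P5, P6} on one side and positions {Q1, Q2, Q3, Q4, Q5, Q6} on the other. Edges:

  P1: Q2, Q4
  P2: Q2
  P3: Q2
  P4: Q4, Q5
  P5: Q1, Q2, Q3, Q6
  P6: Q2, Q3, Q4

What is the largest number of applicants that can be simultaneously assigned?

5

Unit-capacity flow: source→left, listed edges, right→sink; max matching = max flow.
Augmenting path P1→Q2 (+1); matched 1.
Augmenting path P4→Q4 (+1); matched 2.
Augmenting path P5→Q1 (+1); matched 3.
Augmenting path P6→Q3 (+1); matched 4.
Augmenting path P2→Q2→P1→Q4→P4→Q5 (+1); matched 5.
No augmenting path remains; maximum matching = 5.
König certificate: {P1, P4, P5, P6, Q2} is a vertex cover of size 5 (every listed pair touches it), so no matching can be larger.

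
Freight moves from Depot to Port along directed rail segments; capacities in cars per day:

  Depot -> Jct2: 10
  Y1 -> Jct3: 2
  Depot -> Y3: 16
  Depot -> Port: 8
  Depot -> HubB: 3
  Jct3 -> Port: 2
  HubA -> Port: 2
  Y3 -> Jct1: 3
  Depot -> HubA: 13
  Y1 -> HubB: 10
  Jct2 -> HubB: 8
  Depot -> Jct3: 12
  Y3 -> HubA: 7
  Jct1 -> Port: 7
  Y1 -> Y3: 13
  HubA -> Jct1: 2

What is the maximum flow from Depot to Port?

17

Augment Depot→Port: bottleneck 8, flow now 8.
Augment Depot→Jct3→Port: bottleneck 2, flow now 10.
Augment Depot→HubA→Port: bottleneck 2, flow now 12.
Augment Depot→Y3→Jct1→Port: bottleneck 3, flow now 15.
Augment Depot→HubA→Jct1→Port: bottleneck 2, flow now 17.
No augmenting path remains; maximum flow = 17.
In the residual graph, reachable from Depot: {Depot, Jct3, Jct2, Y3, HubA, HubB}.
Min-cut edges: Depot→Port (8), Jct3→Port (2), Y3→Jct1 (3), HubA→Jct1 (2), HubA→Port (2); capacity 8 + 2 + 3 + 2 + 2 = 17.
This cut is saturated, so no flow can exceed 17.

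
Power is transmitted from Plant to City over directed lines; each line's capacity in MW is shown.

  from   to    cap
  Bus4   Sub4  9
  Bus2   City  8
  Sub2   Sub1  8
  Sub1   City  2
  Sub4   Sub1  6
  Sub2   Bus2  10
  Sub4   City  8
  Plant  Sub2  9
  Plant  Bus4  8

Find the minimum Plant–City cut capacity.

17

Augment Plant→Bus4→Sub4→City: bottleneck 8, flow now 8.
Augment Plant→Sub2→Bus2→City: bottleneck 8, flow now 16.
Augment Plant→Sub2→Sub1→City: bottleneck 1, flow now 17.
No augmenting path remains; maximum flow = 17.
By max-flow min-cut, the minimum cut capacity equals the max flow.
In the residual graph, reachable from Plant: {Plant}.
Min-cut edges: Plant→Bus4 (8), Plant→Sub2 (9); capacity 8 + 9 = 17.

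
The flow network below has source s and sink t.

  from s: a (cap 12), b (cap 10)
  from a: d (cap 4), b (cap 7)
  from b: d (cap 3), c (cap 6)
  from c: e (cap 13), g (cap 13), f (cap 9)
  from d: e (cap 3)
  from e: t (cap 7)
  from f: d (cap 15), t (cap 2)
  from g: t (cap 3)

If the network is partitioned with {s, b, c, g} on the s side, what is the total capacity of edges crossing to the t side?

Edges leaving {s, b, c, g}: s→a (12), b→d (3), c→e (13), c→f (9), g→t (3).
Cut capacity = 12 + 3 + 13 + 9 + 3 = 40.

40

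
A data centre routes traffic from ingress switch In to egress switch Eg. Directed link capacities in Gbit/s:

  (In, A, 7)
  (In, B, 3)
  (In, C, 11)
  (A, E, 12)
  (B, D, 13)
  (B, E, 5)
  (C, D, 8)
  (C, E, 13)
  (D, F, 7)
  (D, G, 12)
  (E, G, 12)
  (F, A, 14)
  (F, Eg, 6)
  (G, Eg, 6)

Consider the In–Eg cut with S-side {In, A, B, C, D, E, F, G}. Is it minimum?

Given cut capacity: 6 + 6 = 12.
Augment In→A→E→G→Eg: bottleneck 6, flow now 6.
Augment In→B→D→F→Eg: bottleneck 3, flow now 9.
Augment In→C→D→F→Eg: bottleneck 3, flow now 12.
No augmenting path remains; maximum flow = 12.
Cut capacity 12 equals the max flow, so it is a minimum cut.

Yes — it is a minimum cut (capacity 12).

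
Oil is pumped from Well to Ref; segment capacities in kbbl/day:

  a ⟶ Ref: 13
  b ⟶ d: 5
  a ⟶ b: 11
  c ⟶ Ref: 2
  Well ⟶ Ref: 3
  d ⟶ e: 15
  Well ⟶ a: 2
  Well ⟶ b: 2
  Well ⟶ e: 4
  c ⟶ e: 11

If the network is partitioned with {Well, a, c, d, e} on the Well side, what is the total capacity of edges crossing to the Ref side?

Edges leaving {Well, a, c, d, e}: Well→b (2), Well→Ref (3), a→b (11), a→Ref (13), c→Ref (2).
Cut capacity = 2 + 3 + 11 + 13 + 2 = 31.

31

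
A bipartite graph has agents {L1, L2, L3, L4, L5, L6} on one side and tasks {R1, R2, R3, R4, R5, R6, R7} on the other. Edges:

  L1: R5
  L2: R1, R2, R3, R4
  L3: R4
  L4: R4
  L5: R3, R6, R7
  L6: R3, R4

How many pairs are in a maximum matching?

5

Unit-capacity flow: source→left, listed edges, right→sink; max matching = max flow.
Augmenting path L1→R5 (+1); matched 1.
Augmenting path L2→R1 (+1); matched 2.
Augmenting path L3→R4 (+1); matched 3.
Augmenting path L5→R3 (+1); matched 4.
Augmenting path L6→R3→L5→R6 (+1); matched 5.
No augmenting path remains; maximum matching = 5.
König certificate: {L1, L2, L5, L6, R4} is a vertex cover of size 5 (every listed pair touches it), so no matching can be larger.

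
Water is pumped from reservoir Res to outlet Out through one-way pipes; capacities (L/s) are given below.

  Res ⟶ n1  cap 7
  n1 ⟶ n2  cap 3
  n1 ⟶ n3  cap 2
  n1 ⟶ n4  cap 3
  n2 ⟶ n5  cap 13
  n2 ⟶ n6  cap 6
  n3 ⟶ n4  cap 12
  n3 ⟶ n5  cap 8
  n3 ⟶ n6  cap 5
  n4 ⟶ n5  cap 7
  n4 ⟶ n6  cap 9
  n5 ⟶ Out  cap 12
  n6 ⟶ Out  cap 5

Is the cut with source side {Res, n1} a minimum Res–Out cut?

No — its capacity is 8, but the minimum cut has capacity 7.

Given cut capacity: 3 + 2 + 3 = 8.
Augment Res→n1→n2→n5→Out: bottleneck 3, flow now 3.
Augment Res→n1→n3→n5→Out: bottleneck 2, flow now 5.
Augment Res→n1→n4→n5→Out: bottleneck 2, flow now 7.
No augmenting path remains; maximum flow = 7.
In the residual graph, reachable from Res: {Res}.
Min-cut edges: Res→n1 (7); capacity 7 = 7.
Cut capacity 8 exceeds the max flow 7, so it is not minimum.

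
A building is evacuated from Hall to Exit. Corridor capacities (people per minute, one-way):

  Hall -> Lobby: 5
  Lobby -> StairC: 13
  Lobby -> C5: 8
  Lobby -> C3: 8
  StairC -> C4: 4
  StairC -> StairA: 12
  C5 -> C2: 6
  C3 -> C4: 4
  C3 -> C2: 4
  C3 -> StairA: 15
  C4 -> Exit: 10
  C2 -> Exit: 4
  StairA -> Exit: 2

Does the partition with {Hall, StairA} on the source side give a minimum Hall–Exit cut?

Given cut capacity: 5 + 2 = 7.
Augment Hall→Lobby→StairC→C4→Exit: bottleneck 4, flow now 4.
Augment Hall→Lobby→StairC→StairA→Exit: bottleneck 1, flow now 5.
No augmenting path remains; maximum flow = 5.
In the residual graph, reachable from Hall: {Hall}.
Min-cut edges: Hall→Lobby (5); capacity 5 = 5.
Cut capacity 7 exceeds the max flow 5, so it is not minimum.

No — its capacity is 7, but the minimum cut has capacity 5.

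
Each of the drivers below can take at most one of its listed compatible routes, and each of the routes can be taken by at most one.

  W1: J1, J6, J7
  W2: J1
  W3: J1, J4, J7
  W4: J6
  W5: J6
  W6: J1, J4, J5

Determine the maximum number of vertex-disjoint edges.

Unit-capacity flow: source→left, listed edges, right→sink; max matching = max flow.
Augmenting path W1→J1 (+1); matched 1.
Augmenting path W3→J4 (+1); matched 2.
Augmenting path W4→J6 (+1); matched 3.
Augmenting path W6→J5 (+1); matched 4.
Augmenting path W2→J1→W1→J7 (+1); matched 5.
No augmenting path remains; maximum matching = 5.
König certificate: {W1, W2, W3, W6, J6} is a vertex cover of size 5 (every listed pair touches it), so no matching can be larger.

5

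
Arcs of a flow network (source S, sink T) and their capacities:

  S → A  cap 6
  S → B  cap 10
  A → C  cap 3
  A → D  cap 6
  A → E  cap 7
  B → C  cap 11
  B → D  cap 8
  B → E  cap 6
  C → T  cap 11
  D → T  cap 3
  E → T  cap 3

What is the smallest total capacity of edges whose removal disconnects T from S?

Augment S→A→C→T: bottleneck 3, flow now 3.
Augment S→A→D→T: bottleneck 3, flow now 6.
Augment S→B→C→T: bottleneck 8, flow now 14.
Augment S→B→E→T: bottleneck 2, flow now 16.
No augmenting path remains; maximum flow = 16.
By max-flow min-cut, the minimum cut capacity equals the max flow.
In the residual graph, reachable from S: {S}.
Min-cut edges: S→A (6), S→B (10); capacity 6 + 10 = 16.

16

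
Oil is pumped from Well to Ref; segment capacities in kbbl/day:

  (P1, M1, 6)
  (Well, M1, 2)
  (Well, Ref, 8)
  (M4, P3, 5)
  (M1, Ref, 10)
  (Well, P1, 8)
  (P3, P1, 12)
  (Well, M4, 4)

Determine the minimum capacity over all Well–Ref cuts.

16

Augment Well→Ref: bottleneck 8, flow now 8.
Augment Well→M1→Ref: bottleneck 2, flow now 10.
Augment Well→P1→M1→Ref: bottleneck 6, flow now 16.
No augmenting path remains; maximum flow = 16.
By max-flow min-cut, the minimum cut capacity equals the max flow.
In the residual graph, reachable from Well: {Well, M4, P3, P1}.
Min-cut edges: Well→M1 (2), Well→Ref (8), P1→M1 (6); capacity 2 + 8 + 6 = 16.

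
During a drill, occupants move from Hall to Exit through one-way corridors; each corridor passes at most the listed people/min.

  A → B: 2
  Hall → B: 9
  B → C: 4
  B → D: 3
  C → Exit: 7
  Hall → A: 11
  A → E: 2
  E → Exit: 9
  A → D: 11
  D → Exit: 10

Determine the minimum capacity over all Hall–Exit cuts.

Augment Hall→A→D→Exit: bottleneck 10, flow now 10.
Augment Hall→A→E→Exit: bottleneck 1, flow now 11.
Augment Hall→B→C→Exit: bottleneck 4, flow now 15.
Augment Hall→B→D→A→E→Exit: bottleneck 1, flow now 16. (uses reverse residual edge)
No augmenting path remains; maximum flow = 16.
By max-flow min-cut, the minimum cut capacity equals the max flow.
In the residual graph, reachable from Hall: {Hall, A, B, D}.
Min-cut edges: A→E (2), B→C (4), D→Exit (10); capacity 2 + 4 + 10 = 16.

16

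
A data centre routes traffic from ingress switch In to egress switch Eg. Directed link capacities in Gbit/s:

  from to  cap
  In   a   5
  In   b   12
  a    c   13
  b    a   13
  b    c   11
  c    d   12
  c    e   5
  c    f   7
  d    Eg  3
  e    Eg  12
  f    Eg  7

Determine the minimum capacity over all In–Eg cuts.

15

Augment In→a→c→d→Eg: bottleneck 3, flow now 3.
Augment In→a→c→e→Eg: bottleneck 2, flow now 5.
Augment In→b→c→e→Eg: bottleneck 3, flow now 8.
Augment In→b→c→f→Eg: bottleneck 7, flow now 15.
No augmenting path remains; maximum flow = 15.
By max-flow min-cut, the minimum cut capacity equals the max flow.
In the residual graph, reachable from In: {In, a, b, c, d}.
Min-cut edges: c→e (5), c→f (7), d→Eg (3); capacity 5 + 7 + 3 = 15.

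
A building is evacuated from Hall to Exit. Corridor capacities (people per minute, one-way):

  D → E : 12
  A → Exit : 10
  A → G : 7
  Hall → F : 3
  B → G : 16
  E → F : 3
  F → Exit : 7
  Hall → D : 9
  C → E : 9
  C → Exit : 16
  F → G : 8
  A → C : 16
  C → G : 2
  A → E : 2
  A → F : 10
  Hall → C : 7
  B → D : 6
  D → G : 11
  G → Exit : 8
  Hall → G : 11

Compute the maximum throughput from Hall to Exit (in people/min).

21

Augment Hall→C→Exit: bottleneck 7, flow now 7.
Augment Hall→F→Exit: bottleneck 3, flow now 10.
Augment Hall→G→Exit: bottleneck 8, flow now 18.
Augment Hall→D→E→F→Exit: bottleneck 3, flow now 21.
No augmenting path remains; maximum flow = 21.
In the residual graph, reachable from Hall: {Hall, D, E, G}.
Min-cut edges: Hall→C (7), Hall→F (3), E→F (3), G→Exit (8); capacity 7 + 3 + 3 + 8 = 21.
This cut is saturated, so no flow can exceed 21.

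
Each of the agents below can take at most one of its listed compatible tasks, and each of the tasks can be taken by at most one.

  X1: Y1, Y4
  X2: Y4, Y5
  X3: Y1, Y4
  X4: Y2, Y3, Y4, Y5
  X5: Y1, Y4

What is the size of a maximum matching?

Unit-capacity flow: source→left, listed edges, right→sink; max matching = max flow.
Augmenting path X1→Y1 (+1); matched 1.
Augmenting path X2→Y4 (+1); matched 2.
Augmenting path X4→Y2 (+1); matched 3.
Augmenting path X3→Y4→X2→Y5 (+1); matched 4.
No augmenting path remains; maximum matching = 4.
König certificate: {X2, X4, Y1, Y4} is a vertex cover of size 4 (every listed pair touches it), so no matching can be larger.

4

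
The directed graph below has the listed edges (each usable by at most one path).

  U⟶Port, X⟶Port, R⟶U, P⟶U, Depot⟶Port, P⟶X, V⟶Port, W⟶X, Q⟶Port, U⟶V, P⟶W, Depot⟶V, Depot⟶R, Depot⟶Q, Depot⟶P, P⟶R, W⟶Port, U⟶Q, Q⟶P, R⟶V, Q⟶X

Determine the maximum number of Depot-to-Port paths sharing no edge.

Assign every edge capacity 1; by Menger, the answer equals the max flow.
Augment Depot→Port (+1); total 1.
Augment Depot→Q→Port (+1); total 2.
Augment Depot→V→Port (+1); total 3.
Augment Depot→P→U→Port (+1); total 4.
Augment Depot→R→U→P→W→Port (+1); total 5. (traverses P→U backwards in the residual graph, cancelling flow on it)
After the cancellation the 5 edge-disjoint paths are: Depot→P→W→Port; Depot→Q→Port; Depot→R→U→Port; Depot→V→Port; Depot→Port.
No residual Depot→Port path; max flow = 5.
Certifying cut of size 5: {Depot→P, Depot→Port, Depot→Q, Depot→R, Depot→V}.

5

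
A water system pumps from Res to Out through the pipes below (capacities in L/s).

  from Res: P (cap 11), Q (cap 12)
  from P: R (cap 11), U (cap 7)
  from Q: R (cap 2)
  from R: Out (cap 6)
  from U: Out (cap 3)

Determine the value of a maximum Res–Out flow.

9

Augment Res→P→R→Out: bottleneck 6, flow now 6.
Augment Res→P→U→Out: bottleneck 3, flow now 9.
No augmenting path remains; maximum flow = 9.
In the residual graph, reachable from Res: {Res, P, Q, R, U}.
Min-cut edges: R→Out (6), U→Out (3); capacity 6 + 3 = 9.
This cut is saturated, so no flow can exceed 9.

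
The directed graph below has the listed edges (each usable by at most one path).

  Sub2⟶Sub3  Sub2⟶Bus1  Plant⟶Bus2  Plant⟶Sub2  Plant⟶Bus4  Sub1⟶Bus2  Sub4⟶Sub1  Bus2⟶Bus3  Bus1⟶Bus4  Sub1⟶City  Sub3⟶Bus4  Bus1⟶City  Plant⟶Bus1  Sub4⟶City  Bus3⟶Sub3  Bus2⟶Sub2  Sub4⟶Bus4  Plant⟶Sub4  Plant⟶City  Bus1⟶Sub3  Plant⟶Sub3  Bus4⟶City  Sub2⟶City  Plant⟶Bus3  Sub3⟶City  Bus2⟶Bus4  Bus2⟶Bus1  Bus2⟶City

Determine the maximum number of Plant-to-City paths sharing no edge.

Assign every edge capacity 1; by Menger, the answer equals the max flow.
Path Plant→City (+1); total 1.
Path Plant→Bus2→City (+1); total 2.
Path Plant→Sub2→City (+1); total 3.
Path Plant→Bus1→City (+1); total 4.
Path Plant→Sub4→City (+1); total 5.
Path Plant→Sub3→City (+1); total 6.
Path Plant→Bus4→City (+1); total 7.
No residual Plant→City path; max flow = 7.
Certifying cut of size 7: {Bus4→City, Plant→Bus1, Plant→Bus2, Plant→City, Plant→Sub2, Plant→Sub4, Sub3→City}.

7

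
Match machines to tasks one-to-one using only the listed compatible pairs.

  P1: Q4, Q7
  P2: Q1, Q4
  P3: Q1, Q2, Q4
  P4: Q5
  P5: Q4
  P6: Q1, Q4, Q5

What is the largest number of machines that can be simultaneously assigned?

Unit-capacity flow: source→left, listed edges, right→sink; max matching = max flow.
Augmenting path P1→Q4 (+1); matched 1.
Augmenting path P2→Q1 (+1); matched 2.
Augmenting path P3→Q2 (+1); matched 3.
Augmenting path P4→Q5 (+1); matched 4.
Augmenting path P5→Q4→P1→Q7 (+1); matched 5.
No augmenting path remains; maximum matching = 5.
König certificate: {P1, P3, Q1, Q4, Q5} is a vertex cover of size 5 (every listed pair touches it), so no matching can be larger.

5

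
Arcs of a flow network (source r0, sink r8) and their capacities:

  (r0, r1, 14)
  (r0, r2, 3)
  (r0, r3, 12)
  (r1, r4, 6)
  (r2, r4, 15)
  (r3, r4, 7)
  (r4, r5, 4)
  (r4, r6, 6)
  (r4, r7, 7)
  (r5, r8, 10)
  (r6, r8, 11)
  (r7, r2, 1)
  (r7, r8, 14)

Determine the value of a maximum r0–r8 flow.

Augment r0→r1→r4→r5→r8: bottleneck 4, flow now 4.
Augment r0→r1→r4→r6→r8: bottleneck 2, flow now 6.
Augment r0→r2→r4→r6→r8: bottleneck 3, flow now 9.
Augment r0→r3→r4→r6→r8: bottleneck 1, flow now 10.
Augment r0→r3→r4→r7→r8: bottleneck 6, flow now 16.
No augmenting path remains; maximum flow = 16.
In the residual graph, reachable from r0: {r0, r1, r3}.
Min-cut edges: r0→r2 (3), r1→r4 (6), r3→r4 (7); capacity 3 + 6 + 7 = 16.
This cut is saturated, so no flow can exceed 16.

16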